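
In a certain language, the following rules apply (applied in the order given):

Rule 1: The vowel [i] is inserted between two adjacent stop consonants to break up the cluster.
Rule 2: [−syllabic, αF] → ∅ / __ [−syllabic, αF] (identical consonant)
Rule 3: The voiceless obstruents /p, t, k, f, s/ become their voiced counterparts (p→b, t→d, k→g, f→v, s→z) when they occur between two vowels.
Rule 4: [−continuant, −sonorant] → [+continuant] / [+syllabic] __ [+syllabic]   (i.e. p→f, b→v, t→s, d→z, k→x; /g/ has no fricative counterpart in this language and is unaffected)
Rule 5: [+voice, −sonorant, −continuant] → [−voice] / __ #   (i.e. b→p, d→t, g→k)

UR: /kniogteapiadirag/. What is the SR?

Rule 1 (stop-cluster i-epenthesis): /g/ and /t/ form a stop–stop cluster, so [i] is inserted between them. /kniogteapiadirag/ → kniogiteapiadirag.
Rule 2 (degemination): no segment meets the environment; /kniogiteapiadirag/ is unchanged.
Rule 3 (intervocalic voicing): /t/ is a voiceless obstruent between vowels /i/ and /e/, so it voices to [d]. /p/ is a voiceless obstruent between vowels /a/ and /i/, so it voices to [b]. /kniogiteapiadirag/ → kniogideabiadirag.
Rule 4 (intervocalic spirantization): /d/ is a stop between vowels /i/ and /e/, so it spirantizes to the fricative [z]. /b/ is a stop between vowels /a/ and /i/, so it spirantizes to the fricative [v]. /d/ is a stop between vowels /a/ and /i/, so it spirantizes to the fricative [z]. /kniogideabiadirag/ → kniogizeaviazirag.
Rule 5 (final devoicing): /g/ is a voiced stop in word-final position, so it devoices to [k]. /kniogizeaviazirag/ → kniogizeaviazirak.

kniogizeaviazirak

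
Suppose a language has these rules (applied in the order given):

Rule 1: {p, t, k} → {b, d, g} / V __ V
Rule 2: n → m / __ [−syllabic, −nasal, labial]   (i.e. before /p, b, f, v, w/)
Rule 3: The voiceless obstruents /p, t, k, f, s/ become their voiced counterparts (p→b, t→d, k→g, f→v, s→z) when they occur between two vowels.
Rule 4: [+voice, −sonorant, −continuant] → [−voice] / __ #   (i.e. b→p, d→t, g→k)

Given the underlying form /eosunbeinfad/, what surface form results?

eozumbeimfat

Rule 1 (intervocalic voicing): no segment meets the environment; /eosunbeinfad/ is unchanged.
Rule 2 (nasal place assimilation): /n/ precedes the labial consonant /b/, so it assimilates in place to [m]. /n/ precedes the labial consonant /f/, so it assimilates in place to [m]. /eosunbeinfad/ → eosumbeimfad.
Rule 3 (intervocalic voicing): /s/ is a voiceless obstruent between vowels /o/ and /u/, so it voices to [z]. /eosumbeimfad/ → eozumbeimfad.
Rule 4 (final devoicing): /d/ is a voiced stop in word-final position, so it devoices to [t]. /eozumbeimfad/ → eozumbeimfat.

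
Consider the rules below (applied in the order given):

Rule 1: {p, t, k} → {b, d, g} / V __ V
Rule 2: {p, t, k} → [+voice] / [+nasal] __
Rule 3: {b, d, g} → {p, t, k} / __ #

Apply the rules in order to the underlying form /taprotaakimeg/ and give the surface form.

taprodaagimek

Rule 1 (intervocalic voicing): /t/ is a voiceless stop between vowels /o/ and /a/, so it voices to [d]. /k/ is a voiceless stop between vowels /a/ and /i/, so it voices to [g]. /taprotaakimeg/ → taprodaagimeg.
Rule 2 (post-nasal voicing): no segment meets the environment; /taprodaagimeg/ is unchanged.
Rule 3 (final devoicing): /g/ is a voiced stop in word-final position, so it devoices to [k]. /taprodaagimeg/ → taprodaagimek.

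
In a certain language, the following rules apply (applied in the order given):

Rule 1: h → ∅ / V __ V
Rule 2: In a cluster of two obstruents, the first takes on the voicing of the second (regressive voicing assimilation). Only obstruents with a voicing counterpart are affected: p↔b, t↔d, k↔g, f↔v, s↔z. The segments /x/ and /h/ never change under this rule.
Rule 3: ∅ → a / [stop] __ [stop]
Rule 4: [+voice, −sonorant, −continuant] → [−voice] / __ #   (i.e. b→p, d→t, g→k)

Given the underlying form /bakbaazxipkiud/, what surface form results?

Rule 1 (intervocalic h-deletion): no segment meets the environment; /bakbaazxipkiud/ is unchanged.
Rule 2 (regressive voicing assimilation): /k/ precedes the voiced obstruent /b/, so it voices to [g] by assimilation. /z/ precedes the voiceless obstruent /x/, so it devoices to [s] by assimilation. /bakbaazxipkiud/ → bagbaasxipkiud.
Rule 3 (stop-cluster a-epenthesis): /g/ and /b/ form a stop–stop cluster, so [a] is inserted between them. /p/ and /k/ form a stop–stop cluster, so [a] is inserted between them. /bagbaasxipkiud/ → bagabaasxipakiud.
Rule 4 (final devoicing): /d/ is a voiced stop in word-final position, so it devoices to [t]. /bagabaasxipakiud/ → bagabaasxipakiut.

bagabaasxipakiut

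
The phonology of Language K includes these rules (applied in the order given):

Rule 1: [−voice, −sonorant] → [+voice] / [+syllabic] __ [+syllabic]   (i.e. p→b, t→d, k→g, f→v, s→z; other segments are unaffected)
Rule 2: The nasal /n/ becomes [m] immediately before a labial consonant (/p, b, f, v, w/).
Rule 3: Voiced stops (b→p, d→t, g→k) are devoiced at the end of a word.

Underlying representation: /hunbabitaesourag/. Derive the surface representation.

humbabidaezourak

Rule 1 (intervocalic voicing): /t/ is a voiceless obstruent between vowels /i/ and /a/, so it voices to [d]. /s/ is a voiceless obstruent between vowels /e/ and /o/, so it voices to [z]. /hunbabitaesourag/ → hunbabidaezourag.
Rule 2 (nasal place assimilation): /n/ precedes the labial consonant /b/, so it assimilates in place to [m]. /hunbabidaezourag/ → humbabidaezourag.
Rule 3 (final devoicing): /g/ is a voiced stop in word-final position, so it devoices to [k]. /humbabidaezourag/ → humbabidaezourak.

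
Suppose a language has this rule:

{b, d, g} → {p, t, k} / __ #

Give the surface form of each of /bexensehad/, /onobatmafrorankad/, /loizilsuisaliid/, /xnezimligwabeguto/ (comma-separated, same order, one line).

/bexensehad/: /d/ is a voiced stop in word-final position, so it devoices to [t]. → [bexensehat].
/onobatmafrorankad/: /d/ is a voiced stop in word-final position, so it devoices to [t]. → [onobatmafrorankat].
/loizilsuisaliid/: /d/ is a voiced stop in word-final position, so it devoices to [t]. → [loizilsuisaliit].
/xnezimligwabeguto/: the rule's environment is not met; surfaces unchanged as [xnezimligwabeguto].

bexensehat, onobatmafrorankat, loizilsuisaliit, xnezimligwabeguto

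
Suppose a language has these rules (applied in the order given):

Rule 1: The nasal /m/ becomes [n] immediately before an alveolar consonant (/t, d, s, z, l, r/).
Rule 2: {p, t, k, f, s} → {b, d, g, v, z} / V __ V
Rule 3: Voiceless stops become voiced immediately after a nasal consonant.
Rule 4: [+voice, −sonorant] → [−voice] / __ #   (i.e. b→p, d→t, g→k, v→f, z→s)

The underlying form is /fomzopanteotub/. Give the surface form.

Rule 1 (nasal place assimilation): /m/ precedes the alveolar consonant /z/, so it assimilates in place to [n]. /fomzopanteotub/ → fonzopanteotub.
Rule 2 (intervocalic voicing): /p/ is a voiceless obstruent between vowels /o/ and /a/, so it voices to [b]. /t/ is a voiceless obstruent between vowels /o/ and /u/, so it voices to [d]. /fonzopanteotub/ → fonzobanteodub.
Rule 3 (post-nasal voicing): /t/ is a voiceless stop immediately after the nasal /n/, so it voices to [d]. /fonzobanteodub/ → fonzobandeodub.
Rule 4 (final devoicing): /b/ is a voiced obstruent in word-final position, so it devoices to [p]. /fonzobandeodub/ → fonzobandeodup.

fonzobandeodup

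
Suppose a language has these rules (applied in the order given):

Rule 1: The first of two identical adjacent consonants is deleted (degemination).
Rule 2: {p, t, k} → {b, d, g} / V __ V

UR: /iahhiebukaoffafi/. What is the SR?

Rule 1 (degemination): /hh/ is a geminate; the first /h/ deletes. /ff/ is a geminate; the first /f/ deletes. /iahhiebukaoffafi/ → iahiebukaofafi.
Rule 2 (intervocalic voicing): /k/ is a voiceless stop between vowels /u/ and /a/, so it voices to [g]. /iahiebukaofafi/ → iahiebugaofafi.

iahiebugaofafi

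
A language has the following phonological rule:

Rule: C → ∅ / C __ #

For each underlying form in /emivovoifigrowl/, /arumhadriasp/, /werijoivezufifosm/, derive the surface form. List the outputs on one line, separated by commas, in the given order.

/emivovoifigrowl/: /l/ is the second consonant of a word-final cluster /wl/, so it deletes. → [emivovoifigrow].
/arumhadriasp/: /p/ is the second consonant of a word-final cluster /sp/, so it deletes. → [arumhadrias].
/werijoivezufifosm/: /m/ is the second consonant of a word-final cluster /sm/, so it deletes. → [werijoivezufifos].

emivovoifigrow, arumhadrias, werijoivezufifos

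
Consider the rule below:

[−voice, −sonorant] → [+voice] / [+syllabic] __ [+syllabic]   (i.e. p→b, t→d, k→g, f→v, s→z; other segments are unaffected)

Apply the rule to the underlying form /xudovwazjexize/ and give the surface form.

No segment of /xudovwazjexize/ meets the structural description of the rule, so the form surfaces unchanged.

xudovwazjexize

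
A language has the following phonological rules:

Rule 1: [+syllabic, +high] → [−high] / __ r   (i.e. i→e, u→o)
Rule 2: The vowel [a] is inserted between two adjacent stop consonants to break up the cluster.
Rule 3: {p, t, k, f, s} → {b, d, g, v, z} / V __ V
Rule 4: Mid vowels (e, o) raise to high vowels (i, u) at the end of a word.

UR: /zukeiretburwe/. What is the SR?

zugeeredaborwi

Rule 1 (pre-rhotic lowering): /i/ is a high vowel immediately before /r/, so it lowers to [e]. /u/ is a high vowel immediately before /r/, so it lowers to [o]. /zukeiretburwe/ → zukeeretborwe.
Rule 2 (stop-cluster a-epenthesis): /t/ and /b/ form a stop–stop cluster, so [a] is inserted between them. /zukeeretborwe/ → zukeeretaborwe.
Rule 3 (intervocalic voicing): /k/ is a voiceless obstruent between vowels /u/ and /e/, so it voices to [g]. /t/ is a voiceless obstruent between vowels /e/ and /a/, so it voices to [d]. /zukeeretaborwe/ → zugeeredaborwe.
Rule 4 (final vowel raising): /e/ is a mid vowel in word-final position, so it raises to [i]. /zugeeredaborwe/ → zugeeredaborwi.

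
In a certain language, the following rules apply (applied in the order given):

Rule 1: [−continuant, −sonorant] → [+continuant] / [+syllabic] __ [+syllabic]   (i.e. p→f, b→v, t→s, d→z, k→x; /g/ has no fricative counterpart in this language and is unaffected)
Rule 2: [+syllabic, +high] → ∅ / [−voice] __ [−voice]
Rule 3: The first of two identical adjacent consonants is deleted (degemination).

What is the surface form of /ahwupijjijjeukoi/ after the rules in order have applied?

ahwufijijeuxoi

Rule 1 (intervocalic spirantization): /p/ is a stop between vowels /u/ and /i/, so it spirantizes to the fricative [f]. /k/ is a stop between vowels /u/ and /o/, so it spirantizes to the fricative [x]. /ahwupijjijjeukoi/ → ahwufijjijjeuxoi.
Rule 2 (high vowel syncope): no segment meets the environment; /ahwufijjijjeuxoi/ is unchanged.
Rule 3 (degemination): /jj/ is a geminate; the first /j/ deletes. /jj/ is a geminate; the first /j/ deletes. /ahwufijjijjeuxoi/ → ahwufijijeuxoi.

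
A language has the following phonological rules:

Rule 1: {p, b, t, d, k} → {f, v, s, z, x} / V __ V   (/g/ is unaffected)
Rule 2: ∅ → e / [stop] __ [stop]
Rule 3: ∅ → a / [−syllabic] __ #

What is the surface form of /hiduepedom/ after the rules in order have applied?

Rule 1 (intervocalic spirantization): /d/ is a stop between vowels /i/ and /u/, so it spirantizes to the fricative [z]. /p/ is a stop between vowels /e/ and /e/, so it spirantizes to the fricative [f]. /d/ is a stop between vowels /e/ and /o/, so it spirantizes to the fricative [z]. /hiduepedom/ → hizuefezom.
Rule 2 (stop-cluster e-epenthesis): no segment meets the environment; /hizuefezom/ is unchanged.
Rule 3 (final a-epenthesis): the form ends in the consonant /m/, so [a] is inserted word-finally. /hizuefezom/ → hizuefezoma.

hizuefezoma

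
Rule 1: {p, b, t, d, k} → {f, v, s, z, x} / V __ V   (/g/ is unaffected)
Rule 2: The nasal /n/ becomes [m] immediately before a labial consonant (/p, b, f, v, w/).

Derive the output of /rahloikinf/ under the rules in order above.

rahloiximf

Rule 1 (intervocalic spirantization): /k/ is a stop between vowels /i/ and /i/, so it spirantizes to the fricative [x]. /rahloikinf/ → rahloixinf.
Rule 2 (nasal place assimilation): /n/ precedes the labial consonant /f/, so it assimilates in place to [m]. /rahloixinf/ → rahloiximf.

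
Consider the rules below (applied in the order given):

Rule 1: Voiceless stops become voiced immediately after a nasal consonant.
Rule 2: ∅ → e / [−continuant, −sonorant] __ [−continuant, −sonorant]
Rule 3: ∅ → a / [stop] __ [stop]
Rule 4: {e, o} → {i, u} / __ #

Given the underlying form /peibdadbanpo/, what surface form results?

Rule 1 (post-nasal voicing): /p/ is a voiceless stop immediately after the nasal /n/, so it voices to [b]. /peibdadbanpo/ → peibdadbanbo.
Rule 2 (stop-cluster e-epenthesis): /b/ and /d/ form a stop–stop cluster, so [e] is inserted between them. /d/ and /b/ form a stop–stop cluster, so [e] is inserted between them. /peibdadbanbo/ → peibedadebanbo.
Rule 3 (stop-cluster a-epenthesis): no segment meets the environment; /peibedadebanbo/ is unchanged.
Rule 4 (final vowel raising): /o/ is a mid vowel in word-final position, so it raises to [u]. /peibedadebanbo/ → peibedadebanbu.

peibedadebanbu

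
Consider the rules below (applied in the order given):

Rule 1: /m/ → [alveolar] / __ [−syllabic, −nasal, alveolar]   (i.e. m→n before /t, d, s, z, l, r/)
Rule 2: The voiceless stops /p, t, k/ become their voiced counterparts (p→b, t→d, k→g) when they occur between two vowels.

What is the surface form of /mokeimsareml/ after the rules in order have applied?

Rule 1 (nasal place assimilation): /m/ precedes the alveolar consonant /s/, so it assimilates in place to [n]. /m/ precedes the alveolar consonant /l/, so it assimilates in place to [n]. /mokeimsareml/ → mokeinsarenl.
Rule 2 (intervocalic voicing): /k/ is a voiceless stop between vowels /o/ and /e/, so it voices to [g]. /mokeinsarenl/ → mogeinsarenl.

mogeinsarenl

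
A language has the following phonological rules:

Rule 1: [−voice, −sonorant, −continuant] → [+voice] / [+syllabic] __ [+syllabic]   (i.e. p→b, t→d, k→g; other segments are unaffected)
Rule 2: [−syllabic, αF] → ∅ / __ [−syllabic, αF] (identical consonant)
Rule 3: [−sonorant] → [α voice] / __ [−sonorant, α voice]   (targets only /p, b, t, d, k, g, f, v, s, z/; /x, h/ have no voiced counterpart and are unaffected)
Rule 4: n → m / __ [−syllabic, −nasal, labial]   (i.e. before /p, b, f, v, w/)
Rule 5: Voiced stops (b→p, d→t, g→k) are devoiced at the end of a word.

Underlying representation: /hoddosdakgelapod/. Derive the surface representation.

hodozdaggelabot

Rule 1 (intervocalic voicing): /p/ is a voiceless stop between vowels /a/ and /o/, so it voices to [b]. /hoddosdakgelapod/ → hoddosdakgelabod.
Rule 2 (degemination): /dd/ is a geminate; the first /d/ deletes. /hoddosdakgelabod/ → hodosdakgelabod.
Rule 3 (regressive voicing assimilation): /s/ precedes the voiced obstruent /d/, so it voices to [z] by assimilation. /k/ precedes the voiced obstruent /g/, so it voices to [g] by assimilation. /hodosdakgelabod/ → hodozdaggelabod.
Rule 4 (nasal place assimilation): no segment meets the environment; /hodozdaggelabod/ is unchanged.
Rule 5 (final devoicing): /d/ is a voiced stop in word-final position, so it devoices to [t]. /hodozdaggelabod/ → hodozdaggelabot.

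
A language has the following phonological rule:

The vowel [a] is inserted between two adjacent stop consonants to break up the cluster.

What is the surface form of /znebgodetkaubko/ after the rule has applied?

/b/ and /g/ form a stop–stop cluster, so [a] is inserted between them.
/t/ and /k/ form a stop–stop cluster, so [a] is inserted between them.
/b/ and /k/ form a stop–stop cluster, so [a] is inserted between them.
Surface form: [znebagodetakaubako].

znebagodetakaubako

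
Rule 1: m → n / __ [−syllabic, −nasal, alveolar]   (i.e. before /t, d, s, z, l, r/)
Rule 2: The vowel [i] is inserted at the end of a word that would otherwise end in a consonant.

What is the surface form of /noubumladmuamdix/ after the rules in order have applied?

Rule 1 (nasal place assimilation): /m/ precedes the alveolar consonant /l/, so it assimilates in place to [n]. /m/ precedes the alveolar consonant /d/, so it assimilates in place to [n]. /noubumladmuamdix/ → noubunladmuandix.
Rule 2 (final i-epenthesis): the form ends in the consonant /x/, so [i] is inserted word-finally. /noubunladmuandix/ → noubunladmuandixi.

noubunladmuandixi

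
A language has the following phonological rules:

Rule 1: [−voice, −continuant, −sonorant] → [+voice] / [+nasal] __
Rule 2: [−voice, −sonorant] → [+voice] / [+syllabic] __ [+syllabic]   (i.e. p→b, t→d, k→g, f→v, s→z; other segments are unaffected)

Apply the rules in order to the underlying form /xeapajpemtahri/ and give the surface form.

xeabajpemdahri

Rule 1 (post-nasal voicing): /t/ is a voiceless stop immediately after the nasal /m/, so it voices to [d]. /xeapajpemtahri/ → xeapajpemdahri.
Rule 2 (intervocalic voicing): /p/ is a voiceless obstruent between vowels /a/ and /a/, so it voices to [b]. /xeapajpemdahri/ → xeabajpemdahri.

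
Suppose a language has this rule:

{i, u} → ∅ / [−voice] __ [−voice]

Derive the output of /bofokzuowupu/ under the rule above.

No segment of /bofokzuowupu/ meets the structural description of the rule, so the form surfaces unchanged.

bofokzuowupu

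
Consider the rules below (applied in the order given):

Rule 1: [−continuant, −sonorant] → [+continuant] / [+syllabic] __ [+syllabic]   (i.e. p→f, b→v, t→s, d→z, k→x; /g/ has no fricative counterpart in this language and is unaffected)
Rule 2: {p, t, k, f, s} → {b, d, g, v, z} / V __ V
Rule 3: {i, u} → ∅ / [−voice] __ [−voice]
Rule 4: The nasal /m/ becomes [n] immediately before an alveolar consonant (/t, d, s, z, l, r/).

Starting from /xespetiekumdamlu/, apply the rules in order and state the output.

xespeziexundanlu

Rule 1 (intervocalic spirantization): /t/ is a stop between vowels /e/ and /i/, so it spirantizes to the fricative [s]. /k/ is a stop between vowels /e/ and /u/, so it spirantizes to the fricative [x]. /xespetiekumdamlu/ → xespesiexumdamlu.
Rule 2 (intervocalic voicing): /s/ is a voiceless obstruent between vowels /e/ and /i/, so it voices to [z]. /xespesiexumdamlu/ → xespeziexumdamlu.
Rule 3 (high vowel syncope): no segment meets the environment; /xespeziexumdamlu/ is unchanged.
Rule 4 (nasal place assimilation): /m/ precedes the alveolar consonant /d/, so it assimilates in place to [n]. /m/ precedes the alveolar consonant /l/, so it assimilates in place to [n]. /xespeziexumdamlu/ → xespeziexundanlu.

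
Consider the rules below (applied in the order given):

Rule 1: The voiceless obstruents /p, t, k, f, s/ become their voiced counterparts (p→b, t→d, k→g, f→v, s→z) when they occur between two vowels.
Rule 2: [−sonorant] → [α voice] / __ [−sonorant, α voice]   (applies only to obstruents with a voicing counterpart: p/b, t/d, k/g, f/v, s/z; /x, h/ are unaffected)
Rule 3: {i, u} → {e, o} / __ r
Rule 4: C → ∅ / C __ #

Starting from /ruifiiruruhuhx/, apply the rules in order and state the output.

Rule 1 (intervocalic voicing): /f/ is a voiceless obstruent between vowels /i/ and /i/, so it voices to [v]. /ruifiiruruhuhx/ → ruiviiruruhuhx.
Rule 2 (regressive voicing assimilation): no segment meets the environment; /ruiviiruruhuhx/ is unchanged.
Rule 3 (pre-rhotic lowering): /i/ is a high vowel immediately before /r/, so it lowers to [e]. /u/ is a high vowel immediately before /r/, so it lowers to [o]. /ruiviiruruhuhx/ → ruivieroruhuhx.
Rule 4 (final cluster simplification): /x/ is the second consonant of a word-final cluster /hx/, so it deletes. /ruivieroruhuhx/ → ruivieroruhuh.

ruivieroruhuh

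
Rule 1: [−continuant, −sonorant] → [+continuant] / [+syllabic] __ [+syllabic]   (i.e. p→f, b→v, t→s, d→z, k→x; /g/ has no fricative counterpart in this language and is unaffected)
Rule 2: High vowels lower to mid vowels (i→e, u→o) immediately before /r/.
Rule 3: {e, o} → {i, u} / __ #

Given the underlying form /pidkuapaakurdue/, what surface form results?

Rule 1 (intervocalic spirantization): /p/ is a stop between vowels /a/ and /a/, so it spirantizes to the fricative [f]. /k/ is a stop between vowels /a/ and /u/, so it spirantizes to the fricative [x]. /pidkuapaakurdue/ → pidkuafaaxurdue.
Rule 2 (pre-rhotic lowering): /u/ is a high vowel immediately before /r/, so it lowers to [o]. /pidkuafaaxurdue/ → pidkuafaaxordue.
Rule 3 (final vowel raising): /e/ is a mid vowel in word-final position, so it raises to [i]. /pidkuafaaxordue/ → pidkuafaaxordui.

pidkuafaaxordui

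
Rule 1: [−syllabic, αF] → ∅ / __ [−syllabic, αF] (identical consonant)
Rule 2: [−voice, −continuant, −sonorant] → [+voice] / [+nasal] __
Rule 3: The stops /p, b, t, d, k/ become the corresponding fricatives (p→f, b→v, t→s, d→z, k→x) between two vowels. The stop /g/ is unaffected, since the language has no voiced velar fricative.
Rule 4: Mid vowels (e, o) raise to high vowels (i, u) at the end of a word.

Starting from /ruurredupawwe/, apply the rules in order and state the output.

Rule 1 (degemination): /rr/ is a geminate; the first /r/ deletes. /ww/ is a geminate; the first /w/ deletes. /ruurredupawwe/ → ruuredupawe.
Rule 2 (post-nasal voicing): no segment meets the environment; /ruuredupawe/ is unchanged.
Rule 3 (intervocalic spirantization): /d/ is a stop between vowels /e/ and /u/, so it spirantizes to the fricative [z]. /p/ is a stop between vowels /u/ and /a/, so it spirantizes to the fricative [f]. /ruuredupawe/ → ruurezufawe.
Rule 4 (final vowel raising): /e/ is a mid vowel in word-final position, so it raises to [i]. /ruurezufawe/ → ruurezufawi.

ruurezufawi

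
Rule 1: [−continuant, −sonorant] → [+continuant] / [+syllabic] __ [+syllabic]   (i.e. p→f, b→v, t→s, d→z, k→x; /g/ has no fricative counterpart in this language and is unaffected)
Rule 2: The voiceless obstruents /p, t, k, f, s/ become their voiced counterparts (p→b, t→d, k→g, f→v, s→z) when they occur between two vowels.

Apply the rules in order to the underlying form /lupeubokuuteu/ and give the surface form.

luveuvoxuuzeu

Rule 1 (intervocalic spirantization): /p/ is a stop between vowels /u/ and /e/, so it spirantizes to the fricative [f]. /b/ is a stop between vowels /u/ and /o/, so it spirantizes to the fricative [v]. /k/ is a stop between vowels /o/ and /u/, so it spirantizes to the fricative [x]. /t/ is a stop between vowels /u/ and /e/, so it spirantizes to the fricative [s]. /lupeubokuuteu/ → lufeuvoxuuseu.
Rule 2 (intervocalic voicing): /f/ is a voiceless obstruent between vowels /u/ and /e/, so it voices to [v]. /s/ is a voiceless obstruent between vowels /u/ and /e/, so it voices to [z]. /lufeuvoxuuseu/ → luveuvoxuuzeu.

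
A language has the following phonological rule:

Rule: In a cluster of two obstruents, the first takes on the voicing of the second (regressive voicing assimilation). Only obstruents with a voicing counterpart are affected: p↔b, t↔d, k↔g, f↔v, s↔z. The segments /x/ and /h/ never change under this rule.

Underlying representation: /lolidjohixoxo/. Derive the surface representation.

No segment of /lolidjohixoxo/ meets the structural description of the rule, so the form surfaces unchanged.

lolidjohixoxo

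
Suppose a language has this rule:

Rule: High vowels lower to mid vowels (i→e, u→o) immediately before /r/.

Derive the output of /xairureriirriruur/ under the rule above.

Scanning /xairureriirriruur/: /i/ is a high vowel immediately before /r/, so it lowers to [e]; /u/ is a high vowel immediately before /r/, so it lowers to [o]; /i/ at position 9 is not in the conditioning environment; /i/ is a high vowel immediately before /r/, so it lowers to [e]; /i/ is a high vowel immediately before /r/, so it lowers to [e]; /u/ at position 15 is not in the conditioning environment; /u/ is a high vowel immediately before /r/, so it lowers to [o].
Result: [xaerorerierreruor].

xaerorerierreruor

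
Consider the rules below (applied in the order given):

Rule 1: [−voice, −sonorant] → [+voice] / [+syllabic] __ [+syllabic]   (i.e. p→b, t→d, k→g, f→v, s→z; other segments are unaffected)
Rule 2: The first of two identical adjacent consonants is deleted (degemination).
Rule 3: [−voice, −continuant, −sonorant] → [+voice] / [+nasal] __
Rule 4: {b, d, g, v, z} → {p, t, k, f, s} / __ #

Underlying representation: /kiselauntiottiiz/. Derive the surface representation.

kizelaundiotiis

Rule 1 (intervocalic voicing): /s/ is a voiceless obstruent between vowels /i/ and /e/, so it voices to [z]. /kiselauntiottiiz/ → kizelauntiottiiz.
Rule 2 (degemination): /tt/ is a geminate; the first /t/ deletes. /kizelauntiottiiz/ → kizelauntiotiiz.
Rule 3 (post-nasal voicing): /t/ is a voiceless stop immediately after the nasal /n/, so it voices to [d]. /kizelauntiotiiz/ → kizelaundiotiiz.
Rule 4 (final devoicing): /z/ is a voiced obstruent in word-final position, so it devoices to [s]. /kizelaundiotiiz/ → kizelaundiotiis.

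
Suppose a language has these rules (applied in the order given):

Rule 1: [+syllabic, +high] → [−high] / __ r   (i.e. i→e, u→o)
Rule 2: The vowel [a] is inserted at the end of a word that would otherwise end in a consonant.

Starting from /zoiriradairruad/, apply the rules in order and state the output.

zoereradaerruada

Rule 1 (pre-rhotic lowering): /i/ is a high vowel immediately before /r/, so it lowers to [e]. /i/ is a high vowel immediately before /r/, so it lowers to [e]. /i/ is a high vowel immediately before /r/, so it lowers to [e]. /zoiriradairruad/ → zoereradaerruad.
Rule 2 (final a-epenthesis): the form ends in the consonant /d/, so [a] is inserted word-finally. /zoereradaerruad/ → zoereradaerruada.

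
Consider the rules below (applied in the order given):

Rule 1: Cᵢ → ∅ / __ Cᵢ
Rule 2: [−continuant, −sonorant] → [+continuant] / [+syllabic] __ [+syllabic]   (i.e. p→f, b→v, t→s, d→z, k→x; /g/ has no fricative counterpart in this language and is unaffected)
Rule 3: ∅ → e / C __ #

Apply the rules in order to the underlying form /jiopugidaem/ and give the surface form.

Rule 1 (degemination): no segment meets the environment; /jiopugidaem/ is unchanged.
Rule 2 (intervocalic spirantization): /p/ is a stop between vowels /o/ and /u/, so it spirantizes to the fricative [f]. /d/ is a stop between vowels /i/ and /a/, so it spirantizes to the fricative [z]. /jiopugidaem/ → jiofugizaem.
Rule 3 (final e-epenthesis): the form ends in the consonant /m/, so [e] is inserted word-finally. /jiofugizaem/ → jiofugizaeme.

jiofugizaeme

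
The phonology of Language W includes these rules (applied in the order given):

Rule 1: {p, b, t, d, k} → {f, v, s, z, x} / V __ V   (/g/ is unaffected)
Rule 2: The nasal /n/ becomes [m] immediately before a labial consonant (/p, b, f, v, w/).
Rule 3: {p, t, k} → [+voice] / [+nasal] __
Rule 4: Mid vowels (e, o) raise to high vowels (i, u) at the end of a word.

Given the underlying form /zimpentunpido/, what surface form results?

zimbendumbizu

Rule 1 (intervocalic spirantization): /d/ is a stop between vowels /i/ and /o/, so it spirantizes to the fricative [z]. /zimpentunpido/ → zimpentunpizo.
Rule 2 (nasal place assimilation): /n/ precedes the labial consonant /p/, so it assimilates in place to [m]. /zimpentunpizo/ → zimpentumpizo.
Rule 3 (post-nasal voicing): /p/ is a voiceless stop immediately after the nasal /m/, so it voices to [b]. /t/ is a voiceless stop immediately after the nasal /n/, so it voices to [d]. /p/ is a voiceless stop immediately after the nasal /m/, so it voices to [b]. /zimpentumpizo/ → zimbendumbizo.
Rule 4 (final vowel raising): /o/ is a mid vowel in word-final position, so it raises to [u]. /zimbendumbizo/ → zimbendumbizu.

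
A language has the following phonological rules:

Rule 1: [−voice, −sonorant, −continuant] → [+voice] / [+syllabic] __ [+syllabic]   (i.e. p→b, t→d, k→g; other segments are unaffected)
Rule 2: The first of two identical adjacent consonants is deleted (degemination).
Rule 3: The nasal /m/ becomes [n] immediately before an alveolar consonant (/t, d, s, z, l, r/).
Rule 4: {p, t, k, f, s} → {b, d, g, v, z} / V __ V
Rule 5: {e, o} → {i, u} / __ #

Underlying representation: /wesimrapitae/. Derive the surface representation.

wezinrabidai

Rule 1 (intervocalic voicing): /p/ is a voiceless stop between vowels /a/ and /i/, so it voices to [b]. /t/ is a voiceless stop between vowels /i/ and /a/, so it voices to [d]. /wesimrapitae/ → wesimrabidae.
Rule 2 (degemination): no segment meets the environment; /wesimrabidae/ is unchanged.
Rule 3 (nasal place assimilation): /m/ precedes the alveolar consonant /r/, so it assimilates in place to [n]. /wesimrabidae/ → wesinrabidae.
Rule 4 (intervocalic voicing): /s/ is a voiceless obstruent between vowels /e/ and /i/, so it voices to [z]. /wesinrabidae/ → wezinrabidae.
Rule 5 (final vowel raising): /e/ is a mid vowel in word-final position, so it raises to [i]. /wezinrabidae/ → wezinrabidai.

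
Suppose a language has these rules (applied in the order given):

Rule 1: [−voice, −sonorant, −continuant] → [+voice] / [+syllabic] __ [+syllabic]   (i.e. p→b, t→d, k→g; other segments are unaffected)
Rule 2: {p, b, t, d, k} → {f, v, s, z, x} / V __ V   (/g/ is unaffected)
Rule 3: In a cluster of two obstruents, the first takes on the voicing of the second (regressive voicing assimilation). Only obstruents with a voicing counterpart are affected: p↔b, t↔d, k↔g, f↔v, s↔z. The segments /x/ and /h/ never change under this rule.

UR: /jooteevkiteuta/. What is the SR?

joozeefkizeuza

Rule 1 (intervocalic voicing): /t/ is a voiceless stop between vowels /o/ and /e/, so it voices to [d]. /t/ is a voiceless stop between vowels /i/ and /e/, so it voices to [d]. /t/ is a voiceless stop between vowels /u/ and /a/, so it voices to [d]. /jooteevkiteuta/ → joodeevkideuda.
Rule 2 (intervocalic spirantization): /d/ is a stop between vowels /o/ and /e/, so it spirantizes to the fricative [z]. /d/ is a stop between vowels /i/ and /e/, so it spirantizes to the fricative [z]. /d/ is a stop between vowels /u/ and /a/, so it spirantizes to the fricative [z]. /joodeevkideuda/ → joozeevkizeuza.
Rule 3 (regressive voicing assimilation): /v/ precedes the voiceless obstruent /k/, so it devoices to [f] by assimilation. /joozeevkizeuza/ → joozeefkizeuza.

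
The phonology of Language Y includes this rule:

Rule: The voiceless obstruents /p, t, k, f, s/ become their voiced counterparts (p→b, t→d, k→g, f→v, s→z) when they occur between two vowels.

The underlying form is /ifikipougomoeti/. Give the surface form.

ivigibougomoedi

/f/ is a voiceless obstruent between vowels /i/ and /i/, so it voices to [v].
/k/ is a voiceless obstruent between vowels /i/ and /i/, so it voices to [g].
/p/ is a voiceless obstruent between vowels /i/ and /o/, so it voices to [b].
/t/ is a voiceless obstruent between vowels /e/ and /i/, so it voices to [d].
Surface form: [ivigibougomoedi].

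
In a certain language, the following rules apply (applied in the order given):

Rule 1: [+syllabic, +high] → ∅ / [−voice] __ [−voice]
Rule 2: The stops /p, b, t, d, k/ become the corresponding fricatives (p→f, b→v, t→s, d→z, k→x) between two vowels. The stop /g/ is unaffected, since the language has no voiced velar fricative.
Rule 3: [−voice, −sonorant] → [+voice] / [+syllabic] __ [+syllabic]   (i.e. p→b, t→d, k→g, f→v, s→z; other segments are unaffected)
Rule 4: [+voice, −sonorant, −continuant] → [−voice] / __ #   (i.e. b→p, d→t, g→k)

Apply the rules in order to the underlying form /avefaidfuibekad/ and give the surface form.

avevaidfuivexat

Rule 1 (high vowel syncope): no segment meets the environment; /avefaidfuibekad/ is unchanged.
Rule 2 (intervocalic spirantization): /b/ is a stop between vowels /i/ and /e/, so it spirantizes to the fricative [v]. /k/ is a stop between vowels /e/ and /a/, so it spirantizes to the fricative [x]. /avefaidfuibekad/ → avefaidfuivexad.
Rule 3 (intervocalic voicing): /f/ is a voiceless obstruent between vowels /e/ and /a/, so it voices to [v]. /avefaidfuivexad/ → avevaidfuivexad.
Rule 4 (final devoicing): /d/ is a voiced stop in word-final position, so it devoices to [t]. /avevaidfuivexad/ → avevaidfuivexat.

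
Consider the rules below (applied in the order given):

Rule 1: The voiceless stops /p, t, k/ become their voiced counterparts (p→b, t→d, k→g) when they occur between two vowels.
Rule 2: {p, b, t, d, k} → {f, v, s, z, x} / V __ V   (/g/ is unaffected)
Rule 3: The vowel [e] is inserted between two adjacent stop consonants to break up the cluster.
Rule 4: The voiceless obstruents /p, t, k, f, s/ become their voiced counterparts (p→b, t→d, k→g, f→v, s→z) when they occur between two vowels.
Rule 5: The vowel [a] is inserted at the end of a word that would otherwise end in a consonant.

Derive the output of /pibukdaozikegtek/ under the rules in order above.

pivugedaozigegedeka

Rule 1 (intervocalic voicing): /k/ is a voiceless stop between vowels /i/ and /e/, so it voices to [g]. /pibukdaozikegtek/ → pibukdaozigegtek.
Rule 2 (intervocalic spirantization): /b/ is a stop between vowels /i/ and /u/, so it spirantizes to the fricative [v]. /pibukdaozigegtek/ → pivukdaozigegtek.
Rule 3 (stop-cluster e-epenthesis): /k/ and /d/ form a stop–stop cluster, so [e] is inserted between them. /g/ and /t/ form a stop–stop cluster, so [e] is inserted between them. /pivukdaozigegtek/ → pivukedaozigegetek.
Rule 4 (intervocalic voicing): /k/ is a voiceless obstruent between vowels /u/ and /e/, so it voices to [g]. /t/ is a voiceless obstruent between vowels /e/ and /e/, so it voices to [d]. /pivukedaozigegetek/ → pivugedaozigegedek.
Rule 5 (final a-epenthesis): the form ends in the consonant /k/, so [a] is inserted word-finally. /pivugedaozigegedek/ → pivugedaozigegedeka.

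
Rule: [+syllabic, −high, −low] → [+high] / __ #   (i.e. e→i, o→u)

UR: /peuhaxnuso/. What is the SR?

peuhaxnusu

/o/ is a mid vowel in word-final position, so it raises to [u].
Surface form: [peuhaxnusu].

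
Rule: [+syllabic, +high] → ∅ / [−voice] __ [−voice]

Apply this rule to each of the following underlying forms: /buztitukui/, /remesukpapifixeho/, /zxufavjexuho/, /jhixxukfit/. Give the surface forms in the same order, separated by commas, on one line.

buzttkui, remeskpapfxeho, zxfavjexho, jhxxkft

/buztitukui/: /i/ is a high vowel flanked by voiceless consonants /t/ and /t/, so it deletes. /u/ is a high vowel flanked by voiceless consonants /t/ and /k/, so it deletes. → [buzttkui].
/remesukpapifixeho/: /u/ is a high vowel flanked by voiceless consonants /s/ and /k/, so it deletes. /i/ is a high vowel flanked by voiceless consonants /p/ and /f/, so it deletes. /i/ is a high vowel flanked by voiceless consonants /f/ and /x/, so it deletes. → [remeskpapfxeho].
/zxufavjexuho/: /u/ is a high vowel flanked by voiceless consonants /x/ and /f/, so it deletes. /u/ is a high vowel flanked by voiceless consonants /x/ and /h/, so it deletes. → [zxfavjexho].
/jhixxukfit/: /i/ is a high vowel flanked by voiceless consonants /h/ and /x/, so it deletes. /u/ is a high vowel flanked by voiceless consonants /x/ and /k/, so it deletes. /i/ is a high vowel flanked by voiceless consonants /f/ and /t/, so it deletes. → [jhxxkft].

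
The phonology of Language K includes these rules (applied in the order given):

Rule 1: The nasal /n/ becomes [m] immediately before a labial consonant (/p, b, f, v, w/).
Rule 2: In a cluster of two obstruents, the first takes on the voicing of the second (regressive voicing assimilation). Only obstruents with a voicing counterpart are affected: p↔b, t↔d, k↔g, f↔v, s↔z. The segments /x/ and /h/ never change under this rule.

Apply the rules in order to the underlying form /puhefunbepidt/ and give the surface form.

Rule 1 (nasal place assimilation): /n/ precedes the labial consonant /b/, so it assimilates in place to [m]. /puhefunbepidt/ → puhefumbepidt.
Rule 2 (regressive voicing assimilation): /d/ precedes the voiceless obstruent /t/, so it devoices to [t] by assimilation. /puhefumbepidt/ → puhefumbepitt.

puhefumbepitt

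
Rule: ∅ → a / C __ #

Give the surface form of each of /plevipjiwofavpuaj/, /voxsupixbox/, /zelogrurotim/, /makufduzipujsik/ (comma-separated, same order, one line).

plevipjiwofavpuaja, voxsupixboxa, zelogrurotima, makufduzipujsika

/plevipjiwofavpuaj/: the form ends in the consonant /j/, so [a] is inserted word-finally. → [plevipjiwofavpuaja].
/voxsupixbox/: the form ends in the consonant /x/, so [a] is inserted word-finally. → [voxsupixboxa].
/zelogrurotim/: the form ends in the consonant /m/, so [a] is inserted word-finally. → [zelogrurotima].
/makufduzipujsik/: the form ends in the consonant /k/, so [a] is inserted word-finally. → [makufduzipujsika].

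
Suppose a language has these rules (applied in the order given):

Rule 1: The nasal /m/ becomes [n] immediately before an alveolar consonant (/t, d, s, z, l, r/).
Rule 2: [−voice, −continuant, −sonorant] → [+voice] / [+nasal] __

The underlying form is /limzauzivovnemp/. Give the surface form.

linzauzivovnemb

Rule 1 (nasal place assimilation): /m/ precedes the alveolar consonant /z/, so it assimilates in place to [n]. /limzauzivovnemp/ → linzauzivovnemp.
Rule 2 (post-nasal voicing): /p/ is a voiceless stop immediately after the nasal /m/, so it voices to [b]. /linzauzivovnemp/ → linzauzivovnemb.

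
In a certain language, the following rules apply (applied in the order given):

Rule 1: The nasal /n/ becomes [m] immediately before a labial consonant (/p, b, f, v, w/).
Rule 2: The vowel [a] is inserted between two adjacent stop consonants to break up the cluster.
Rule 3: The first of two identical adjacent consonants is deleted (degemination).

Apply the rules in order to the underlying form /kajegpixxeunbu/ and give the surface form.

Rule 1 (nasal place assimilation): /n/ precedes the labial consonant /b/, so it assimilates in place to [m]. /kajegpixxeunbu/ → kajegpixxeumbu.
Rule 2 (stop-cluster a-epenthesis): /g/ and /p/ form a stop–stop cluster, so [a] is inserted between them. /kajegpixxeumbu/ → kajegapixxeumbu.
Rule 3 (degemination): /xx/ is a geminate; the first /x/ deletes. /kajegapixxeumbu/ → kajegapixeumbu.

kajegapixeumbu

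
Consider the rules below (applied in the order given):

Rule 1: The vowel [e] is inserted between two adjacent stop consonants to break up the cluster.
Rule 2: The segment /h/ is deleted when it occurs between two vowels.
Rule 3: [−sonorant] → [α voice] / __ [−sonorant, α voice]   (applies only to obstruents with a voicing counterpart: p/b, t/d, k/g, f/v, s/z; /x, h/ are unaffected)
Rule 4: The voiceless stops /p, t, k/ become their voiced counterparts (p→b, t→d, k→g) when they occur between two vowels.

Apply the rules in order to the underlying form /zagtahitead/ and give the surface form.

Rule 1 (stop-cluster e-epenthesis): /g/ and /t/ form a stop–stop cluster, so [e] is inserted between them. /zagtahitead/ → zagetahitead.
Rule 2 (intervocalic h-deletion): /h/ occurs between vowels /a/ and /i/, so it deletes. /zagetahitead/ → zagetaitead.
Rule 3 (regressive voicing assimilation): no segment meets the environment; /zagetaitead/ is unchanged.
Rule 4 (intervocalic voicing): /t/ is a voiceless stop between vowels /e/ and /a/, so it voices to [d]. /t/ is a voiceless stop between vowels /i/ and /e/, so it voices to [d]. /zagetaitead/ → zagedaidead.

zagedaidead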